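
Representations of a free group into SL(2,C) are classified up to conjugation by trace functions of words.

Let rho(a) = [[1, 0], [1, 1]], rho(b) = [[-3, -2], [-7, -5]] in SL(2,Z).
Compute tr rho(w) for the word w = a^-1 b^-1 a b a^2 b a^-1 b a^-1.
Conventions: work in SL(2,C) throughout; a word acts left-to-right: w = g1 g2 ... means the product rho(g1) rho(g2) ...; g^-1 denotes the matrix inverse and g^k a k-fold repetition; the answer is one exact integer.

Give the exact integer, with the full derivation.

rho(a^-1) = [[1, 0], [-1, 1]]
... * rho(b^-1) = [[-5, 2], [7, -3]]  ->  [[-5, 2], [12, -5]]
... * rho(a) = [[1, 0], [1, 1]]  ->  [[-3, 2], [7, -5]]
... * rho(b) = [[-3, -2], [-7, -5]]  ->  [[-5, -4], [14, 11]]
... * rho(a) = [[1, 0], [1, 1]]  ->  [[-9, -4], [25, 11]]
... * rho(a) = [[1, 0], [1, 1]]  ->  [[-13, -4], [36, 11]]
... * rho(b) = [[-3, -2], [-7, -5]]  ->  [[67, 46], [-185, -127]]
... * rho(a^-1) = [[1, 0], [-1, 1]]  ->  [[21, 46], [-58, -127]]
... * rho(b) = [[-3, -2], [-7, -5]]  ->  [[-385, -272], [1063, 751]]
... * rho(a^-1) = [[1, 0], [-1, 1]]  ->  [[-113, -272], [312, 751]]
tr = -113 + 751 = 638

638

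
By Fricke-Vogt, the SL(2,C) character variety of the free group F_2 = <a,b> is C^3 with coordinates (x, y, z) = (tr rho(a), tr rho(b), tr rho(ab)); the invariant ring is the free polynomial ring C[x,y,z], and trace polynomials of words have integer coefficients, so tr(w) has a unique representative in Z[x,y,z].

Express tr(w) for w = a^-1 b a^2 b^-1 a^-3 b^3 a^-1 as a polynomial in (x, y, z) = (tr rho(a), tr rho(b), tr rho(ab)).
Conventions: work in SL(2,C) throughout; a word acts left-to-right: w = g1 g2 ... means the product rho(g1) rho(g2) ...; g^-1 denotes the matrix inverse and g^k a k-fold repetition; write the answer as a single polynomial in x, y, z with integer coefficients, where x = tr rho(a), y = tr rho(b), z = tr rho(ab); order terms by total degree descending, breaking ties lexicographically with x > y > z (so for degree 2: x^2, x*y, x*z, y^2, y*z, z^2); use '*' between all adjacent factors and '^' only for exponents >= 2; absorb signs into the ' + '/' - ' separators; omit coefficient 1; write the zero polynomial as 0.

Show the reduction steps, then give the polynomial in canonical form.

tr(a^2 b) = tr(a) tr(b a) - tr(b) = x*z - y
tr(a^2) = tr(a) tr(a) - tr(1) = x^2 - 2
tr(a^2 b^2) = tr(b) tr(a^2 b) - tr(a^2) = x*y*z - x^2 - y^2 + 2
tr(b a^2 b^2) = tr(b) tr(a^2 b^2) - tr(a^2 b) = x*y^2*z - x^2*y - y^3 - x*z + 3*y
tr(b a b a) = tr(a b) tr(a b) - tr(1)   [split at repeated a] = z^2 - 2
tr(b a b) = tr(b) tr(a b) - tr(a) = y*z - x
tr(a b a^2 b) = tr(a) tr(b a b a) - tr(b a b) = x*z^2 - y*z - x
tr(a b a^2) = tr(a) tr(a b a) - tr(a b) = x^2*z - x*y - z
tr(b a^2 b^2 a) = tr(b) tr(a b a^2 b) - tr(a b a^2) = x*y*z^2 - x^2*z - y^2*z + z
tr(a^-1 b a^2 b^2) = tr(b a^2 b^2) tr(a) - tr(b a^2 b^2 a) = x^2*y^2*z - x^3*y - x*y^3 - x*y*z^2 + y^2*z + 3*x*y - z
tr(b^2 a^-2 b a^2) = tr(a^-1 b a^2 b^2) tr(a) - tr(a^-1 b a^2 b^2 a) = x^3*y^2*z - x^4*y - x^2*y^3 - x^2*y*z^2 + 4*x^2*y + y^3 - 3*y
tr(b^4 a^2) = tr(b) tr(b a^2 b^2) - tr(b a^2 b) = x*y^3*z - x^2*y^2 - y^4 - 2*x*y*z + x^2 + 4*y^2 - 2
tr(b a b^2) = tr(b) tr(a b^2) - tr(a b) = y^2*z - x*y - z
tr(b^4 a) = tr(b) tr(b a b^2) - tr(b a b) = y^3*z - x*y^2 - 2*y*z + x
tr(b a^3 b^3) = tr(a) tr(b^4 a^2) - tr(b^4 a) = x^2*y^3*z - x^3*y^2 - x*y^4 - 2*x^2*y*z - y^3*z + x^3 + 5*x*y^2 + 2*y*z - 3*x
tr(a b^2 a b) = tr(b) tr(a b a b) - tr(a b a) = y*z^2 - x*z - y
tr(b a b a^3 b) = tr(a) tr(a b^2 a b a) - tr(a b^2 a b) = x^2*y*z^2 - x^3*z - x*y^2*z - y*z^2 + 2*x*z + y
tr(b a b a^3) = tr(a) tr(b a b a^2) - tr(b a b a) = x^2*z^2 - x*y*z - x^2 - z^2 + 2
tr(b a^3 b^3 a) = tr(b) tr(b a b a^3 b) - tr(b a b a^3) = x^2*y^2*z^2 - x^3*y*z - x*y^3*z - x^2*z^2 - y^2*z^2 + 3*x*y*z + x^2 + y^2 + z^2 - 2
tr(a^-1 b a^3 b^3) = tr(b a^3 b^3) tr(a) - tr(b a^3 b^3 a) = x^3*y^3*z - x^4*y^2 - x^2*y^4 - x^2*y^2*z^2 - x^3*y*z + x^4 + 5*x^2*y^2 + x^2*z^2 + y^2*z^2 - x*y*z - 4*x^2 - y^2 - z^2 + 2
tr(a b^3 a^-2 b a^2) = tr(a^-1 b a^3 b^3) tr(a) - tr(a^-1 b a^3 b^3 a) = x^4*y^3*z - x^5*y^2 - x^3*y^4 - x^3*y^2*z^2 - x^4*y*z - x^2*y^3*z + x^5 + 6*x^3*y^2 + x^3*z^2 + x*y^4 + x*y^2*z^2 + x^2*y*z + y^3*z - 5*x^3 - 6*x*y^2 - x*z^2 - 2*y*z + 5*x
tr(b a b^3 a) = tr(b) tr(a b a b^2) - tr(a b a b) = y^2*z^2 - x*y*z - y^2 - z^2 + 2
tr(b^2 a^2 b a b) = tr(a) tr(b a b^3 a) - tr(b a b^3) = x*y^2*z^2 - x^2*y*z - y^3*z - x*z^2 + 2*y*z + x
tr(b^2 a^2 b a) = tr(b) tr(a^2 b a b) - tr(a^2 b a) = x*y*z^2 - x^2*z - y^2*z + z
tr(b a^2 b a b^3) = tr(b) tr(b^2 a^2 b a b) - tr(b^2 a^2 b a) = x*y^3*z^2 - x^2*y^2*z - y^4*z - 2*x*y*z^2 + x^2*z + 3*y^2*z + x*y - z
tr(a b a b a b) = tr(b a b a) tr(b a) - tr(a b)   [split at repeated b] = z^3 - 3*z
tr(b a b^2 a b a) = tr(b) tr(a b a b a b) - tr(a b a b a) = y*z^3 - x*z^2 - 2*y*z + x
tr(b a b^2 a b) = tr(b) tr(a b^2 a b) - tr(a b^2 a) = y^2*z^2 - 2*x*y*z + x^2 - 2
tr(b a b a^2 b a b) = tr(a) tr(b a b^2 a b a) - tr(b a b^2 a b) = x*y*z^3 - x^2*z^2 - y^2*z^2 + 2
tr(b a b a^2 b a) = tr(a) tr(b a b a b a) - tr(b a b a b) = x*z^3 - y*z^2 - 2*x*z + y
tr(b a^2 b a b^3 a) = tr(b) tr(b a b a^2 b a b) - tr(b a b a^2 b a) = x*y^2*z^3 - x^2*y*z^2 - y^3*z^2 - x*z^3 + y*z^2 + 2*x*z + y
tr(b a^2 b a b^3 a^-1) = tr(b a^2 b a b^3) tr(a) - tr(b a^2 b a b^3 a) = x^2*y^3*z^2 - x^3*y^2*z - x*y^4*z - x*y^2*z^3 - x^2*y*z^2 + y^3*z^2 + x^3*z + 3*x*y^2*z + x*z^3 + x^2*y - y*z^2 - 3*x*z - y
tr(a b^3 a^-2 b a^2 b) = tr(b a^2 b a b^3 a^-1) tr(a) - tr(b a^2 b a b^3) = x^3*y^3*z^2 - x^4*y^2*z - x^2*y^4*z - x^2*y^2*z^3 - x^3*y*z^2 + x^4*z + 4*x^2*y^2*z + x^2*z^3 + y^4*z + x^3*y + x*y*z^2 - 4*x^2*z - 3*y^2*z - 2*x*y + z
tr(b^3 a^-2 b a^2 b^-1 a) = tr(a b^3 a^-2 b a^2) tr(b) - tr(a b^3 a^-2 b a^2 b) = x^4*y^4*z - x^5*y^3 - x^3*y^5 - 2*x^3*y^3*z^2 + x^2*y^2*z^3 + x^5*y + 6*x^3*y^3 + 2*x^3*y*z^2 + x*y^5 + x*y^3*z^2 - x^4*z - 3*x^2*y^2*z - x^2*z^3 - 6*x^3*y - 6*x*y^3 - 2*x*y*z^2 + 4*x^2*z + y^2*z + 7*x*y - z
tr(a^-1 b^3 a^-2 b a^2 b^-1) = tr(b^3 a^-2 b a^2 b^-1) tr(a) - tr(b^3 a^-2 b a^2 b^-1 a) = -x^4*y^4*z + x^5*y^3 + x^3*y^5 + 2*x^3*y^3*z^2 + x^4*y^2*z - x^2*y^2*z^3 - 2*x^5*y - 7*x^3*y^3 - 3*x^3*y*z^2 - x*y^5 - x*y^3*z^2 + x^4*z + 3*x^2*y^2*z + x^2*z^3 + 10*x^3*y + 7*x*y^3 + 2*x*y*z^2 - 4*x^2*z - y^2*z - 10*x*y + z
tr(a^-1 b^3 a^-2 b a^2 b^-1 a^-1) = tr(a^-1 b^3 a^-2 b a^2 b^-1) tr(a) - tr(a^-1 b^3 a^-2 b a^2 b^-1 a) = -x^5*y^4*z + x^6*y^3 + x^4*y^5 + 2*x^4*y^3*z^2 + x^5*y^2*z - x^3*y^2*z^3 - 2*x^6*y - 7*x^4*y^3 - 3*x^4*y*z^2 - x^2*y^5 - x^2*y^3*z^2 + x^5*z + 2*x^3*y^2*z + x^3*z^3 + 11*x^4*y + 8*x^2*y^3 + 3*x^2*y*z^2 - 4*x^3*z - x*y^2*z - 14*x^2*y - y^3 + x*z + 3*y
tr(a^-1 b a^2 b^-1 a^-3 b^3 a^-1) = tr(a^-1 b^3 a^-2 b a^2 b^-1 a^-1) tr(a) - tr(a^-1 b^3 a^-2 b a^2 b^-1) = -x^6*y^4*z + x^7*y^3 + x^5*y^5 + 2*x^5*y^3*z^2 + x^6*y^2*z + x^4*y^4*z - x^4*y^2*z^3 - 2*x^7*y - 8*x^5*y^3 - 3*x^5*y*z^2 - 2*x^3*y^5 - 3*x^3*y^3*z^2 + x^6*z + x^4*y^2*z + x^4*z^3 + x^2*y^2*z^3 + 13*x^5*y + 15*x^3*y^3 + 6*x^3*y*z^2 + x*y^5 + x*y^3*z^2 - 5*x^4*z - 4*x^2*y^2*z - x^2*z^3 - 24*x^3*y - 8*x*y^3 - 2*x*y*z^2 + 5*x^2*z + y^2*z + 13*x*y - z

-x^6*y^4*z + x^7*y^3 + x^5*y^5 + 2*x^5*y^3*z^2 + x^6*y^2*z + x^4*y^4*z - x^4*y^2*z^3 - 2*x^7*y - 8*x^5*y^3 - 3*x^5*y*z^2 - 2*x^3*y^5 - 3*x^3*y^3*z^2 + x^6*z + x^4*y^2*z + x^4*z^3 + x^2*y^2*z^3 + 13*x^5*y + 15*x^3*y^3 + 6*x^3*y*z^2 + x*y^5 + x*y^3*z^2 - 5*x^4*z - 4*x^2*y^2*z - x^2*z^3 - 24*x^3*y - 8*x*y^3 - 2*x*y*z^2 + 5*x^2*z + y^2*z + 13*x*y - z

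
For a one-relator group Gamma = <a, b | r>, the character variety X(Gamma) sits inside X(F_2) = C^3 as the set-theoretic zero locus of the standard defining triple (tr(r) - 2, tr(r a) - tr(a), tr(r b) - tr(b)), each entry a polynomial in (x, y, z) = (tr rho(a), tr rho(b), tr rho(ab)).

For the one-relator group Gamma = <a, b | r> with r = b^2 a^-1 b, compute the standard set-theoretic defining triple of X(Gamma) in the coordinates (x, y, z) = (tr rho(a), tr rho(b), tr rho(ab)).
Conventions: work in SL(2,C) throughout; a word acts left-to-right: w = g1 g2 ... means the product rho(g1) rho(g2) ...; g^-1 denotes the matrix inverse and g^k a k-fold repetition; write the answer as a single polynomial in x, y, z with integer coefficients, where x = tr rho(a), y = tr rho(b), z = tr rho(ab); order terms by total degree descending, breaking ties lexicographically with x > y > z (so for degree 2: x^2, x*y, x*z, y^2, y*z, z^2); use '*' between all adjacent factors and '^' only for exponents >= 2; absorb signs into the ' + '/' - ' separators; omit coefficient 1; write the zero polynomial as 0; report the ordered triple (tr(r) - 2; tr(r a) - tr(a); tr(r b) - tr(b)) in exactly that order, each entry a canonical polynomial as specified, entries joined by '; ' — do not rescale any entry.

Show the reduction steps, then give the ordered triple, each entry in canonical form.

x*y^3 - y^2*z - 2*x*y + z - 2; x*y^2*z - x^2*y - y*z^2 - x + y; x*y^4 - y^3*z - 3*x*y^2 + 2*y*z + x - y

reduce: trace(b^2) = trace(b) * trace(b) - trace(1)   [square of b] = y^2 - 2
trace(b^3) = trace(b) * trace(b^2) - trace(b)   [square of b] = y^3 - 3*y
reduce: trace(b a b) = trace(b) * trace(a b) - trace(a)   [square of b] = y*z - x
reduce: trace(b^3 a) = trace(b) * trace(b a b) - trace(b a)   [square of b] = y^2*z - x*y - z
so trace(b^2 a^-1 b) = trace(b^3) * trace(a) - trace(b^3 a)   [inverse elimination on a] = x*y^3 - y^2*z - 2*x*y + z
trace(a b a b) = trace(b a) * trace(b a) - trace(1)   [split at a repeated b] = z^2 - 2
trace(a b a) = trace(a) * trace(b a) - trace(b)   [square of a] = x*z - y
trace(b a b^2 a) = trace(b) * trace(a b a b) - trace(a b a)   [square of b] = y*z^2 - x*z - y
trace(b^2 a^-1 b a) = trace(b a b^2) * trace(a) - trace(b a b^2 a)   [inverse elimination on a] = x*y^2*z - x^2*y - y*z^2 + y
trace(b^4) = trace(b) * trace(b^3) - trace(b^2)   [square of b] = y^4 - 4*y^2 + 2
trace(b^4 a) = trace(b) * trace(b a b^2) - trace(b a b)   [square of b] = y^3*z - x*y^2 - 2*y*z + x
trace(b^2 a^-1 b^2) = trace(b^4) * trace(a) - trace(b^4 a)   [inverse elimination on a] = x*y^4 - y^3*z - 3*x*y^2 + 2*y*z + x
assemble the triple (trace(r) - 2; trace(r a) - x; trace(r b) - y)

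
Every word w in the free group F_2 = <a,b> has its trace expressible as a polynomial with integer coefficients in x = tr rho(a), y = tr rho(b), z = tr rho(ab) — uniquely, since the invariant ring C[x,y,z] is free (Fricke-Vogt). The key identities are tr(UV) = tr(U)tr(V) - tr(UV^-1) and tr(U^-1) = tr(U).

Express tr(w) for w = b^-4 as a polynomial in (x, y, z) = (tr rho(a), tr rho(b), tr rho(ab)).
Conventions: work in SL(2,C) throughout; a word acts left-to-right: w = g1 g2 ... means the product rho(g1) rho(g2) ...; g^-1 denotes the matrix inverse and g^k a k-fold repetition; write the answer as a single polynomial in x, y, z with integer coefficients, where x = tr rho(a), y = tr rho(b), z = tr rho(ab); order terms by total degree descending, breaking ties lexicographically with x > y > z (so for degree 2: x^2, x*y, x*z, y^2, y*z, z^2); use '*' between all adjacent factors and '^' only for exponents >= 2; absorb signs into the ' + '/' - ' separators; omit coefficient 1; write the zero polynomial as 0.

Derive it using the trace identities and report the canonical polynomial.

y^4 - 4*y^2 + 2

reduce: trace(b^-1) = trace(b) = y
reduce: trace(b^-2) = trace(b^-1) trace(b) - trace(1)  (eliminate b^-1) = y^2 - 2
reduce: trace(b^-3) = trace(b^-2) trace(b) - trace(b^-1)  (eliminate b^-1) = y^3 - 3*y
trace(b^-4) = trace(b^-3) trace(b) - trace(b^-2)  (eliminate b^-1) = y^4 - 4*y^2 + 2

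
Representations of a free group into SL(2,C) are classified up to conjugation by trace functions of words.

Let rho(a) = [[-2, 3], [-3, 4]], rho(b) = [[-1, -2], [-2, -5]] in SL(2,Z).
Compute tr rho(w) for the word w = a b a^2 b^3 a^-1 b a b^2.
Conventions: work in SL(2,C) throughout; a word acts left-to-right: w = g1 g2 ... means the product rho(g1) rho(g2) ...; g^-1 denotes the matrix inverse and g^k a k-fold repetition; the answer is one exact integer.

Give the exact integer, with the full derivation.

12381630

rho(a) = [[-2, 3], [-3, 4]]
... * rho(b) = [[-1, -2], [-2, -5]]  ->  [[-4, -11], [-5, -14]]
... * rho(a) = [[-2, 3], [-3, 4]]  ->  [[41, -56], [52, -71]]
... * rho(a) = [[-2, 3], [-3, 4]]  ->  [[86, -101], [109, -128]]
... * rho(b) = [[-1, -2], [-2, -5]]  ->  [[116, 333], [147, 422]]
... * rho(b) = [[-1, -2], [-2, -5]]  ->  [[-782, -1897], [-991, -2404]]
... * rho(b) = [[-1, -2], [-2, -5]]  ->  [[4576, 11049], [5799, 14002]]
... * rho(a^-1) = [[4, -3], [3, -2]]  ->  [[51451, -35826], [65202, -45401]]
... * rho(b) = [[-1, -2], [-2, -5]]  ->  [[20201, 76228], [25600, 96601]]
... * rho(a) = [[-2, 3], [-3, 4]]  ->  [[-269086, 365515], [-341003, 463204]]
... * rho(b) = [[-1, -2], [-2, -5]]  ->  [[-461944, -1289403], [-585405, -1634014]]
... * rho(b) = [[-1, -2], [-2, -5]]  ->  [[3040750, 7370903], [3853433, 9340880]]
tr = 3040750 + 9340880 = 12381630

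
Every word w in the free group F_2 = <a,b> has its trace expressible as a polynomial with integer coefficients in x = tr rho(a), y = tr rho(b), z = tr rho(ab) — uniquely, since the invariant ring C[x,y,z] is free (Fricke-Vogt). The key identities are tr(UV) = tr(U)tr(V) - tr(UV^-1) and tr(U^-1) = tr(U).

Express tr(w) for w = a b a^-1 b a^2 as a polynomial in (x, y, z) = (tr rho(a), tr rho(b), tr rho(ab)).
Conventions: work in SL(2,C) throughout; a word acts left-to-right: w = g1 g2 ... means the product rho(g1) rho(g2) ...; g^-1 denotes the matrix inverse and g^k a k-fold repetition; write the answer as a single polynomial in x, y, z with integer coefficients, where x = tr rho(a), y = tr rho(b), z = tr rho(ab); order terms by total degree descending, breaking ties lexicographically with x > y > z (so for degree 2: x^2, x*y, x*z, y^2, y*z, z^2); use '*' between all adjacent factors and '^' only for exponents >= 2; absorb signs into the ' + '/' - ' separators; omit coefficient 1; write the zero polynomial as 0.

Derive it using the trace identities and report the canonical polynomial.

tr(b^2 a) = tr(b) * tr(a b) - tr(a)  (reduce the b square) = y*z - x
tr(b^2) = tr(b) * tr(b) - tr(1)  (reduce the b square) = y^2 - 2
apply: tr(b^2 a^2) = tr(a) * tr(b^2 a) - tr(b^2)  (reduce the a square) = x*y*z - x^2 - y^2 + 2
tr(b a^3 b) = tr(a) * tr(b^2 a^2) - tr(b^2 a)  (reduce the a square) = x^2*y*z - x^3 - x*y^2 - y*z + 3*x
apply: tr(b a b a) = tr(a b) * tr(a b) - tr(1)  (split on a) = z^2 - 2
use: tr(a b a b a) = tr(a) * tr(b a b a) - tr(b a b)  (reduce the a square) = x*z^2 - y*z - x
apply: tr(b a^3 b a) = tr(a) * tr(a b a b a) - tr(a b a b)  (reduce the a square) = x^2*z^2 - x*y*z - x^2 - z^2 + 2
tr(a b a^-1 b a^2) = tr(b a^3 b) * tr(a) - tr(b a^3 b a)  (eliminate a^-1) = x^3*y*z - x^4 - x^2*y^2 - x^2*z^2 + 4*x^2 + z^2 - 2

x^3*y*z - x^4 - x^2*y^2 - x^2*z^2 + 4*x^2 + z^2 - 2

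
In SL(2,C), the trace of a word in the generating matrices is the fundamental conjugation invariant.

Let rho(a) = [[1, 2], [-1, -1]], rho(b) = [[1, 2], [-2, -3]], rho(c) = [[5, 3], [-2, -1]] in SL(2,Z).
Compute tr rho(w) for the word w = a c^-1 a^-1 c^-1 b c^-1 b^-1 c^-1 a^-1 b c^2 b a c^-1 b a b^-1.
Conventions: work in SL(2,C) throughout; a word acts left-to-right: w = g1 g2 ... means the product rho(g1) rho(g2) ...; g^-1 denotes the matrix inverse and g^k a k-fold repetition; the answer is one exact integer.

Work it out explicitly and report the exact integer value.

1319

rho(a) = [[1, 2], [-1, -1]]
... * rho(c^-1) = [[-1, -3], [2, 5]]  ->  [[3, 7], [-1, -2]]
... * rho(a^-1) = [[-1, -2], [1, 1]]  ->  [[4, 1], [-1, 0]]
... * rho(c^-1) = [[-1, -3], [2, 5]]  ->  [[-2, -7], [1, 3]]
... * rho(b) = [[1, 2], [-2, -3]]  ->  [[12, 17], [-5, -7]]
... * rho(c^-1) = [[-1, -3], [2, 5]]  ->  [[22, 49], [-9, -20]]
... * rho(b^-1) = [[-3, -2], [2, 1]]  ->  [[32, 5], [-13, -2]]
... * rho(c^-1) = [[-1, -3], [2, 5]]  ->  [[-22, -71], [9, 29]]
... * rho(a^-1) = [[-1, -2], [1, 1]]  ->  [[-49, -27], [20, 11]]
... * rho(b) = [[1, 2], [-2, -3]]  ->  [[5, -17], [-2, 7]]
... * rho(c) = [[5, 3], [-2, -1]]  ->  [[59, 32], [-24, -13]]
... * rho(c) = [[5, 3], [-2, -1]]  ->  [[231, 145], [-94, -59]]
... * rho(b) = [[1, 2], [-2, -3]]  ->  [[-59, 27], [24, -11]]
... * rho(a) = [[1, 2], [-1, -1]]  ->  [[-86, -145], [35, 59]]
... * rho(c^-1) = [[-1, -3], [2, 5]]  ->  [[-204, -467], [83, 190]]
... * rho(b) = [[1, 2], [-2, -3]]  ->  [[730, 993], [-297, -404]]
... * rho(a) = [[1, 2], [-1, -1]]  ->  [[-263, 467], [107, -190]]
... * rho(b^-1) = [[-3, -2], [2, 1]]  ->  [[1723, 993], [-701, -404]]
tr = 1723 + -404 = 1319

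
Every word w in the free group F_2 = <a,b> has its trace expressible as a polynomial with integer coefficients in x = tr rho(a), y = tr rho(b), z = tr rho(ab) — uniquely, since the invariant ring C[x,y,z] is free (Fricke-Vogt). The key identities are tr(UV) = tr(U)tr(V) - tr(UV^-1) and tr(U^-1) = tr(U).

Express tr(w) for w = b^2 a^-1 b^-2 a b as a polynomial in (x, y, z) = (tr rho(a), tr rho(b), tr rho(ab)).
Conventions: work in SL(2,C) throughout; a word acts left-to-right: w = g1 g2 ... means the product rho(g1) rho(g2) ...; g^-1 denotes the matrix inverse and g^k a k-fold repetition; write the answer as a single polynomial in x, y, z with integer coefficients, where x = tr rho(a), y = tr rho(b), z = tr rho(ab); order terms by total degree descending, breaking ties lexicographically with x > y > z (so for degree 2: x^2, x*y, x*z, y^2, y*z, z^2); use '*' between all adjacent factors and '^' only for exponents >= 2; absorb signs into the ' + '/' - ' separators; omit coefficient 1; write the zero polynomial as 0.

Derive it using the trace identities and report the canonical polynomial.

-x*y^4*z + x^2*y^3 + y^5 + y^3*z^2 + x*y^2*z - x^2*y - 5*y^3 - y*z^2 + 5*y

apply: trace(b^2) = trace(b)*trace(b) - trace(1)  (reduce the b square) = y^2 - 2
trace(b^3) = trace(b)*trace(b^2) - trace(b)  (reduce the b square) = y^3 - 3*y
trace(a b^2) = trace(b)*trace(a b) - trace(a)  (reduce the b square) = y*z - x
trace(a b^3) = trace(b)*trace(a b^2) - trace(a b)  (reduce the b square) = y^2*z - x*y - z
trace(b a b^3) = trace(b)*trace(a b^3) - trace(a b^2)  (reduce the b square) = y^3*z - x*y^2 - 2*y*z + x
apply: trace(a b a b) = trace(b a)*trace(b a) - trace(1)  (split on b) = z^2 - 2
use: trace(a b a) = trace(a)*trace(b a) - trace(b)  (reduce the a square) = x*z - y
trace(b a b a b) = trace(b)*trace(a b a b) - trace(a b a)  (reduce the b square) = y*z^2 - x*z - y
apply: trace(b a b^3 a) = trace(b)*trace(b a b a b) - trace(b a b a)  (reduce the b square) = y^2*z^2 - x*y*z - y^2 - z^2 + 2
trace(a b^3 a^-1 b) = trace(b a b^3)*trace(a) - trace(b a b^3 a)  (eliminate a^-1) = x*y^3*z - x^2*y^2 - y^2*z^2 - x*y*z + x^2 + y^2 + z^2 - 2
use: trace(a b^3 a^-1 b^-1) = trace(a b^3 a^-1)*trace(b) - trace(a b^3 a^-1 b)  (eliminate b^-1) = -x*y^3*z + x^2*y^2 + y^4 + y^2*z^2 + x*y*z - x^2 - 4*y^2 - z^2 + 2
apply: trace(b^2 a^-1 b^-2 a b) = trace(a b^3 a^-1 b^-1)*trace(b) - trace(a b^3 a^-1)  (eliminate b^-1) = -x*y^4*z + x^2*y^3 + y^5 + y^3*z^2 + x*y^2*z - x^2*y - 5*y^3 - y*z^2 + 5*y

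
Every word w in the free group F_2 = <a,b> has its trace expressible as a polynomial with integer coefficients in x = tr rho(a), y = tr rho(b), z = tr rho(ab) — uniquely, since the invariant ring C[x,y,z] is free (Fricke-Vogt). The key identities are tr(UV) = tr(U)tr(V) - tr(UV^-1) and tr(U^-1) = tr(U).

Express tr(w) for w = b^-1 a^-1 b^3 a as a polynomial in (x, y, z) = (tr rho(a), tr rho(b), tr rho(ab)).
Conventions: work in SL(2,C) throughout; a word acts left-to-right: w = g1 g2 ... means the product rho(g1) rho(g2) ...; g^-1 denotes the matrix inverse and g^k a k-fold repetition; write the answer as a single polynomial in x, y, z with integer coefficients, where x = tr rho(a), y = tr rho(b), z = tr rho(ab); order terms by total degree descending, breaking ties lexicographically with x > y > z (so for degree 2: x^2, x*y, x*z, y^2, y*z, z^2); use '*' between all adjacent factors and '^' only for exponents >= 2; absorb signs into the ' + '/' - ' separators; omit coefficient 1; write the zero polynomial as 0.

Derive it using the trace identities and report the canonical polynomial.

-x*y^3*z + x^2*y^2 + y^4 + y^2*z^2 + x*y*z - x^2 - 4*y^2 - z^2 + 2

trace(b^2) = trace(b)*trace(b) - trace(1)   [square of b] = y^2 - 2
trace(b^3) = trace(b)*trace(b^2) - trace(b)   [square of b] = y^3 - 3*y
use: trace(b a b) = trace(b)*trace(a b) - trace(a)   [square of b] = y*z - x
trace(b^2 a b) = trace(b)*trace(b a b) - trace(b a)   [square of b] = y^2*z - x*y - z
trace(b^3 a b) = trace(b)*trace(b^2 a b) - trace(b^2 a)   [square of b] = y^3*z - x*y^2 - 2*y*z + x
use: trace(a b a b) = trace(b a)*trace(b a) - trace(1)   [split at a repeated b] = z^2 - 2
use: trace(a b a) = trace(a)*trace(b a) - trace(b)   [square of a] = x*z - y
use: trace(b a b a b) = trace(b)*trace(a b a b) - trace(a b a)   [square of b] = y*z^2 - x*z - y
trace(b^3 a b a) = trace(b)*trace(b a b a b) - trace(b a b a)   [square of b] = y^2*z^2 - x*y*z - y^2 - z^2 + 2
trace(a^-1 b^3 a b) = trace(b^3 a b)*trace(a) - trace(b^3 a b a)   [inverse elimination on a] = x*y^3*z - x^2*y^2 - y^2*z^2 - x*y*z + x^2 + y^2 + z^2 - 2
trace(b^-1 a^-1 b^3 a) = trace(a^-1 b^3 a)*trace(b) - trace(a^-1 b^3 a b)   [inverse elimination on b] = -x*y^3*z + x^2*y^2 + y^4 + y^2*z^2 + x*y*z - x^2 - 4*y^2 - z^2 + 2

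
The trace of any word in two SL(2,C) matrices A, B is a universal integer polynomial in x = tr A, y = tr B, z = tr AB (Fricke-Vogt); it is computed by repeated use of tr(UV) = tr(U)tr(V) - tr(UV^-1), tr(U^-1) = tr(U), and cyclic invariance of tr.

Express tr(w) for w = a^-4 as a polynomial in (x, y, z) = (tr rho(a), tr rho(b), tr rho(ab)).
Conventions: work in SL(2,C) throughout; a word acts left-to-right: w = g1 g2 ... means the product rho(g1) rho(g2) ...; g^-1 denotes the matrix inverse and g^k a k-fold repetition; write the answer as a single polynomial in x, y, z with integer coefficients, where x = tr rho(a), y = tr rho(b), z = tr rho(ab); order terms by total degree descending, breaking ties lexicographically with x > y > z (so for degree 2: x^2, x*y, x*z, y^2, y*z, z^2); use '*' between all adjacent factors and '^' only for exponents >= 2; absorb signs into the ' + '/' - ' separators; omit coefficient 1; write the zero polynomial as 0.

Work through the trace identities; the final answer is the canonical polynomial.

so trace(a^-1) = trace(a) = x
trace(a^-2) = trace(a^-1)*trace(a) - trace(1)  (eliminate a^-1) = x^2 - 2
reduce: trace(a^-3) = trace(a^-2)*trace(a) - trace(a^-1)  (eliminate a^-1) = x^3 - 3*x
trace(a^-4) = trace(a^-3)*trace(a) - trace(a^-2)  (eliminate a^-1) = x^4 - 4*x^2 + 2

x^4 - 4*x^2 + 2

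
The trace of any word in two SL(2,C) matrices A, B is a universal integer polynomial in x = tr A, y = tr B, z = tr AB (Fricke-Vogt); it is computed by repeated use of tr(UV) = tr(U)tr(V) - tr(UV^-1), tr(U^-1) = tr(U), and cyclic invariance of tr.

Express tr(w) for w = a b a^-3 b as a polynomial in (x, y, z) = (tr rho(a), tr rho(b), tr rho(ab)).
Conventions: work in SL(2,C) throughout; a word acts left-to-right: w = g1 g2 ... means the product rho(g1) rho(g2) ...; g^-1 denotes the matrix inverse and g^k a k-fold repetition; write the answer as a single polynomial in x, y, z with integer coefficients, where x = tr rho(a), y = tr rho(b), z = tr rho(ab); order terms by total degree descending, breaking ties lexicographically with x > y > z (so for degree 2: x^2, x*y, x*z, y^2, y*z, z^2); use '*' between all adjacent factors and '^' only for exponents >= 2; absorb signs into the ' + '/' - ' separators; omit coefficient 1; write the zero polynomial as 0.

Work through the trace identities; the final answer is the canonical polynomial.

x^3*y*z - x^4 - x^2*z^2 - 2*x*y*z + 4*x^2 + z^2 - 2

reduce: trace(b a b) = trace(b)*trace(a b) - trace(a) = y*z - x
reduce: trace(b a b a) = trace(b a)*trace(b a) - trace(1) = z^2 - 2
reduce: trace(b a b a^-1) = trace(b a b)*trace(a) - trace(b a b a) = x*y*z - x^2 - z^2 + 2
so trace(a^-2 b a b) = trace(b a b a^-1)*trace(a) - trace(b a b) = x^2*y*z - x^3 - x*z^2 - y*z + 3*x
reduce: trace(a b a^-3 b) = trace(a^-2 b a b)*trace(a) - trace(a^-2 b a b a) = x^3*y*z - x^4 - x^2*z^2 - 2*x*y*z + 4*x^2 + z^2 - 2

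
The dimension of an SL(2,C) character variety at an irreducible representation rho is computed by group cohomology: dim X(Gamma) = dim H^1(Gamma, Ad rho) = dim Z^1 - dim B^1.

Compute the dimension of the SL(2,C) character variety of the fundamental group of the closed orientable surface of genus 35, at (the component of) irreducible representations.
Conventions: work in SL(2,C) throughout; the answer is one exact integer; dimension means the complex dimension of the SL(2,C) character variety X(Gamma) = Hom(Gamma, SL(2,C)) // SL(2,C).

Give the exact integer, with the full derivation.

Gamma = pi_1(Sigma_35) = < a_1, b_1, ..., a_35, b_35 | prod [a_i, b_i] > has 2g = 70 generators and 1 relator.
A cocycle assigns one sl_2 vector per generator subject to the relator condition d_2(z) = 0: dim of the unconstrained space is 3*2g = 210.
At an irreducible rho, H^2 = coker(d_2) vanishes (Poincare duality: H^2 is dual to H^0 = invariants = 0), so d_2 is surjective onto sl_2 and dim Z^1 = 210 - 3 = 207.
Coboundaries contribute dim B^1 = 3 (injective at irreducible rho).
Hence dim X = 207 - 3 = 204.

204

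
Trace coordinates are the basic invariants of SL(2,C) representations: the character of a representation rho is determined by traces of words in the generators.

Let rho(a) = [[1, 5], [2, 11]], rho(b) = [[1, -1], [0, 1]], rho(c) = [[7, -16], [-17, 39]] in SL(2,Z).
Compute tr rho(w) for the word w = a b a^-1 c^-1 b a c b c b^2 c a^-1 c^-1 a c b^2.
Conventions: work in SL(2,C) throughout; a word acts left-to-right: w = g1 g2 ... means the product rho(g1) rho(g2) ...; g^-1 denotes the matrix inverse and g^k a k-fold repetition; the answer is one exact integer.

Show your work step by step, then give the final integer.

4341221483281

rho(a) = [[1, 5], [2, 11]]
... * rho(b) = [[1, -1], [0, 1]]  ->  [[1, 4], [2, 9]]
... * rho(a^-1) = [[11, -5], [-2, 1]]  ->  [[3, -1], [4, -1]]
... * rho(c^-1) = [[39, 16], [17, 7]]  ->  [[100, 41], [139, 57]]
... * rho(b) = [[1, -1], [0, 1]]  ->  [[100, -59], [139, -82]]
... * rho(a) = [[1, 5], [2, 11]]  ->  [[-18, -149], [-25, -207]]
... * rho(c) = [[7, -16], [-17, 39]]  ->  [[2407, -5523], [3344, -7673]]
... * rho(b) = [[1, -1], [0, 1]]  ->  [[2407, -7930], [3344, -11017]]
... * rho(c) = [[7, -16], [-17, 39]]  ->  [[151659, -347782], [210697, -483167]]
... * rho(b) = [[1, -1], [0, 1]]  ->  [[151659, -499441], [210697, -693864]]
... * rho(b) = [[1, -1], [0, 1]]  ->  [[151659, -651100], [210697, -904561]]
... * rho(c) = [[7, -16], [-17, 39]]  ->  [[12130313, -27819444], [16852416, -38649031]]
... * rho(a^-1) = [[11, -5], [-2, 1]]  ->  [[189072331, -88471009], [262674638, -122911111]]
... * rho(c^-1) = [[39, 16], [17, 7]]  ->  [[5869813756, 2405860233], [8154821995, 3342416431]]
... * rho(a) = [[1, 5], [2, 11]]  ->  [[10681534222, 55813531343], [14839654857, 77540690716]]
... * rho(c) = [[7, -16], [-17, 39]]  ->  [[-874059293277, 2005823174825], [-1214314158173, 2786652460212]]
... * rho(b) = [[1, -1], [0, 1]]  ->  [[-874059293277, 2879882468102], [-1214314158173, 4000966618385]]
... * rho(b) = [[1, -1], [0, 1]]  ->  [[-874059293277, 3753941761379], [-1214314158173, 5215280776558]]
tr = -874059293277 + 5215280776558 = 4341221483281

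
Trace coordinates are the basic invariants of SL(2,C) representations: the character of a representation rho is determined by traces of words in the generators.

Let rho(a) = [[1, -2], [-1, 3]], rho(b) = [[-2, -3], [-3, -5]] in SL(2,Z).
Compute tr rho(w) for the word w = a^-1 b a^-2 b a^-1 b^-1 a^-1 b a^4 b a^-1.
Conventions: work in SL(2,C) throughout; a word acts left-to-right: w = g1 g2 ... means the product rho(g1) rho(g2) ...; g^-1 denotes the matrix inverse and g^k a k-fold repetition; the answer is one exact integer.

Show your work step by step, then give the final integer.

rho(a^-1) = [[3, 2], [1, 1]]
... * rho(b) = [[-2, -3], [-3, -5]]  ->  [[-12, -19], [-5, -8]]
... * rho(a^-1) = [[3, 2], [1, 1]]  ->  [[-55, -43], [-23, -18]]
... * rho(a^-1) = [[3, 2], [1, 1]]  ->  [[-208, -153], [-87, -64]]
... * rho(b) = [[-2, -3], [-3, -5]]  ->  [[875, 1389], [366, 581]]
... * rho(a^-1) = [[3, 2], [1, 1]]  ->  [[4014, 3139], [1679, 1313]]
... * rho(b^-1) = [[-5, 3], [3, -2]]  ->  [[-10653, 5764], [-4456, 2411]]
... * rho(a^-1) = [[3, 2], [1, 1]]  ->  [[-26195, -15542], [-10957, -6501]]
... * rho(b) = [[-2, -3], [-3, -5]]  ->  [[99016, 156295], [41417, 65376]]
... * rho(a) = [[1, -2], [-1, 3]]  ->  [[-57279, 270853], [-23959, 113294]]
... * rho(a) = [[1, -2], [-1, 3]]  ->  [[-328132, 927117], [-137253, 387800]]
... * rho(a) = [[1, -2], [-1, 3]]  ->  [[-1255249, 3437615], [-525053, 1437906]]
... * rho(a) = [[1, -2], [-1, 3]]  ->  [[-4692864, 12823343], [-1962959, 5363824]]
... * rho(b) = [[-2, -3], [-3, -5]]  ->  [[-29084301, -50038123], [-12165554, -20930243]]
... * rho(a^-1) = [[3, 2], [1, 1]]  ->  [[-137291026, -108206725], [-57426905, -45261351]]
tr = -137291026 + -45261351 = -182552377

-182552377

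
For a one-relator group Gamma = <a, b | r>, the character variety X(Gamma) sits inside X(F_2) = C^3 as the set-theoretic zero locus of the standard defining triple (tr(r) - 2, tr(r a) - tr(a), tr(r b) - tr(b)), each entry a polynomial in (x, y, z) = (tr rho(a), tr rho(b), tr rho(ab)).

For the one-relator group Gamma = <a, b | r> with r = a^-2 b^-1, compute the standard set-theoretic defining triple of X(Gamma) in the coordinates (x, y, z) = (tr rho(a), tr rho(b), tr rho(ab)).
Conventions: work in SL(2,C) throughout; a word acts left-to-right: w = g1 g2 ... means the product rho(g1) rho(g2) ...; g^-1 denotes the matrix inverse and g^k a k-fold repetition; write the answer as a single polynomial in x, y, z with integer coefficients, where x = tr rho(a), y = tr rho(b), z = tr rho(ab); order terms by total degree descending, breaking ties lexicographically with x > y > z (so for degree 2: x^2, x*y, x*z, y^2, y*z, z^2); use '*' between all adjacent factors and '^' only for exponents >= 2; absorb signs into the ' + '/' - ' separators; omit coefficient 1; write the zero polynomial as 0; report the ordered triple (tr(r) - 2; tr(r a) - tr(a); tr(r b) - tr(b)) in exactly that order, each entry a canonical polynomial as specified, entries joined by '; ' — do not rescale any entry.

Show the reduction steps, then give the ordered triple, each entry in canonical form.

x*z - y - 2; -x + z; x^2 - y - 2

and trace(a^-1) = trace(a) = x
next, trace(a^-2) = trace(a^-1)*trace(a) - trace(1) = x^2 - 2
and trace(b a^-1) = trace(b)*trace(a) - trace(b a) = x*y - z
and trace(a^-2 b) = trace(b a^-1)*trace(a) - trace(b) = x^2*y - x*z - y
next, trace(a^-2 b^-1) = trace(a^-2)*trace(b) - trace(a^-2 b) = x*z - y
assemble the triple (trace(r) - 2; trace(r a) - x; trace(r b) - y)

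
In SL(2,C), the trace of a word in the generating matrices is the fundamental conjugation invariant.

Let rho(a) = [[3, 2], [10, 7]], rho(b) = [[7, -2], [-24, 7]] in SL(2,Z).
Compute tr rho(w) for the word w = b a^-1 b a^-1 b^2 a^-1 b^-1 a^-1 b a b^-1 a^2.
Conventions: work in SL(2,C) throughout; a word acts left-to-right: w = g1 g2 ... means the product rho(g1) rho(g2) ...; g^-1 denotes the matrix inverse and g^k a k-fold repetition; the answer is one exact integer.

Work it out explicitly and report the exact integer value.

rho(b) = [[7, -2], [-24, 7]]
... * rho(a^-1) = [[7, -2], [-10, 3]]  ->  [[69, -20], [-238, 69]]
... * rho(b) = [[7, -2], [-24, 7]]  ->  [[963, -278], [-3322, 959]]
... * rho(a^-1) = [[7, -2], [-10, 3]]  ->  [[9521, -2760], [-32844, 9521]]
... * rho(b) = [[7, -2], [-24, 7]]  ->  [[132887, -38362], [-458412, 132335]]
... * rho(b) = [[7, -2], [-24, 7]]  ->  [[1850897, -534308], [-6384924, 1843169]]
... * rho(a^-1) = [[7, -2], [-10, 3]]  ->  [[18299359, -5304718], [-63126158, 18299355]]
... * rho(b^-1) = [[7, 2], [24, 7]]  ->  [[782281, -534308], [-2698586, 1843169]]
... * rho(a^-1) = [[7, -2], [-10, 3]]  ->  [[10819047, -3167486], [-37321792, 10926679]]
... * rho(b) = [[7, -2], [-24, 7]]  ->  [[151752993, -43810496], [-523492840, 151130337]]
... * rho(a) = [[3, 2], [10, 7]]  ->  [[17154019, -3167486], [-59175150, 10926679]]
... * rho(b^-1) = [[7, 2], [24, 7]]  ->  [[44058469, 12135636], [-151985754, -41863547]]
... * rho(a) = [[3, 2], [10, 7]]  ->  [[253531767, 173066390], [-874592732, -597016337]]
... * rho(a) = [[3, 2], [10, 7]]  ->  [[2491259201, 1718528264], [-8593941566, -5928299823]]
tr = 2491259201 + -5928299823 = -3437040622

-3437040622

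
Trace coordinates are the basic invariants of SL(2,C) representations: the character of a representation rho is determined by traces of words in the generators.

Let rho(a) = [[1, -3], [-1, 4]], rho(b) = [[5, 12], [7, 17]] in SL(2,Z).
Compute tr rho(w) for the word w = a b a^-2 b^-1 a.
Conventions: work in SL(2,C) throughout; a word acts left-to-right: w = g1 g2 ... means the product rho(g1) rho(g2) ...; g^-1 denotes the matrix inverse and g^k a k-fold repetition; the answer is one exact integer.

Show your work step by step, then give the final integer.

-57373

rho(a) = [[1, -3], [-1, 4]]
... * rho(b) = [[5, 12], [7, 17]]  ->  [[-16, -39], [23, 56]]
... * rho(a^-1) = [[4, 3], [1, 1]]  ->  [[-103, -87], [148, 125]]
... * rho(a^-1) = [[4, 3], [1, 1]]  ->  [[-499, -396], [717, 569]]
... * rho(b^-1) = [[17, -12], [-7, 5]]  ->  [[-5711, 4008], [8206, -5759]]
... * rho(a) = [[1, -3], [-1, 4]]  ->  [[-9719, 33165], [13965, -47654]]
tr = -9719 + -47654 = -57373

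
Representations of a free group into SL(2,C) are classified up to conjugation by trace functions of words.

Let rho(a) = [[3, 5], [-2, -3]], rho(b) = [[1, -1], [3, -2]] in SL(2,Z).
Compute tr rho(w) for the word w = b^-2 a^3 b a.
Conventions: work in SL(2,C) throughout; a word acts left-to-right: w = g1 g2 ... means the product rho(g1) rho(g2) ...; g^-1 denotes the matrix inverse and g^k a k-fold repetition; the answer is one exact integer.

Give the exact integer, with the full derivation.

rho(b^-1) = [[-2, 1], [-3, 1]]
... * rho(b^-1) = [[-2, 1], [-3, 1]]  ->  [[1, -1], [3, -2]]
... * rho(a) = [[3, 5], [-2, -3]]  ->  [[5, 8], [13, 21]]
... * rho(a) = [[3, 5], [-2, -3]]  ->  [[-1, 1], [-3, 2]]
... * rho(a) = [[3, 5], [-2, -3]]  ->  [[-5, -8], [-13, -21]]
... * rho(b) = [[1, -1], [3, -2]]  ->  [[-29, 21], [-76, 55]]
... * rho(a) = [[3, 5], [-2, -3]]  ->  [[-129, -208], [-338, -545]]
tr = -129 + -545 = -674

-674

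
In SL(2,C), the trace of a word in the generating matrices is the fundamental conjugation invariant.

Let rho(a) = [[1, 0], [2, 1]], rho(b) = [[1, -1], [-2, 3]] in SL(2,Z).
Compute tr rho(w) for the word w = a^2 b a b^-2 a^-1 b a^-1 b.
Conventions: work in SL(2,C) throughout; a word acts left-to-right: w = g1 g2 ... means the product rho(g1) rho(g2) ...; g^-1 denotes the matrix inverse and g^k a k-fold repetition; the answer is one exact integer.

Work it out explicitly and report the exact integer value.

34

rho(a) = [[1, 0], [2, 1]]
... * rho(a) = [[1, 0], [2, 1]]  ->  [[1, 0], [4, 1]]
... * rho(b) = [[1, -1], [-2, 3]]  ->  [[1, -1], [2, -1]]
... * rho(a) = [[1, 0], [2, 1]]  ->  [[-1, -1], [0, -1]]
... * rho(b^-1) = [[3, 1], [2, 1]]  ->  [[-5, -2], [-2, -1]]
... * rho(b^-1) = [[3, 1], [2, 1]]  ->  [[-19, -7], [-8, -3]]
... * rho(a^-1) = [[1, 0], [-2, 1]]  ->  [[-5, -7], [-2, -3]]
... * rho(b) = [[1, -1], [-2, 3]]  ->  [[9, -16], [4, -7]]
... * rho(a^-1) = [[1, 0], [-2, 1]]  ->  [[41, -16], [18, -7]]
... * rho(b) = [[1, -1], [-2, 3]]  ->  [[73, -89], [32, -39]]
tr = 73 + -39 = 34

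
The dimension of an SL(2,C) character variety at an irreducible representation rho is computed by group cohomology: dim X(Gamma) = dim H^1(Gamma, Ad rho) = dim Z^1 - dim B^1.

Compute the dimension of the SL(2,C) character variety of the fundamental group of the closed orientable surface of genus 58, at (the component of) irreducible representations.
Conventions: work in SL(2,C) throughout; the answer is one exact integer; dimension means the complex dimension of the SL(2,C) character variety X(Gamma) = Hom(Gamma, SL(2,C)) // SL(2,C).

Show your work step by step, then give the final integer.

Gamma = pi_1(Sigma_58) = < a_1, b_1, ..., a_58, b_58 | prod [a_i, b_i] > has 2g = 116 generators and 1 relator.
Unconstrained cocycle data is one sl_2 vector per generator (348 dimensions), cut by the relator condition d_2(z) = 0.
d_2 is surjective at irreducible rho (its cokernel H^2 is dual to H^0 = 0), so dim Z^1 = 348 - 3 = 345.
As always at irreducible rho, dim B^1 = 3.
Hence dim X = 345 - 3 = 342.

342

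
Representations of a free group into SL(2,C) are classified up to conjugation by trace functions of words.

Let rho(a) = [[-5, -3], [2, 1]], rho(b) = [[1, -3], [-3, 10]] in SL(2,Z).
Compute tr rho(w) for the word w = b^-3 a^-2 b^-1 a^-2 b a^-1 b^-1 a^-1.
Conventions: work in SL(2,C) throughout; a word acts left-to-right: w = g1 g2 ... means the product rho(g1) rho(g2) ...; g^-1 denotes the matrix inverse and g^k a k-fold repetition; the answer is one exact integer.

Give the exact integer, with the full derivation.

-91291255

rho(b^-1) = [[10, 3], [3, 1]]
... * rho(b^-1) = [[10, 3], [3, 1]]  ->  [[109, 33], [33, 10]]
... * rho(b^-1) = [[10, 3], [3, 1]]  ->  [[1189, 360], [360, 109]]
... * rho(a^-1) = [[1, 3], [-2, -5]]  ->  [[469, 1767], [142, 535]]
... * rho(a^-1) = [[1, 3], [-2, -5]]  ->  [[-3065, -7428], [-928, -2249]]
... * rho(b^-1) = [[10, 3], [3, 1]]  ->  [[-52934, -16623], [-16027, -5033]]
... * rho(a^-1) = [[1, 3], [-2, -5]]  ->  [[-19688, -75687], [-5961, -22916]]
... * rho(a^-1) = [[1, 3], [-2, -5]]  ->  [[131686, 319371], [39871, 96697]]
... * rho(b) = [[1, -3], [-3, 10]]  ->  [[-826427, 2798652], [-250220, 847357]]
... * rho(a^-1) = [[1, 3], [-2, -5]]  ->  [[-6423731, -16472541], [-1944934, -4987445]]
... * rho(b^-1) = [[10, 3], [3, 1]]  ->  [[-113654933, -35743734], [-34411675, -10822247]]
... * rho(a^-1) = [[1, 3], [-2, -5]]  ->  [[-42167465, -162246129], [-12767181, -49123790]]
tr = -42167465 + -49123790 = -91291255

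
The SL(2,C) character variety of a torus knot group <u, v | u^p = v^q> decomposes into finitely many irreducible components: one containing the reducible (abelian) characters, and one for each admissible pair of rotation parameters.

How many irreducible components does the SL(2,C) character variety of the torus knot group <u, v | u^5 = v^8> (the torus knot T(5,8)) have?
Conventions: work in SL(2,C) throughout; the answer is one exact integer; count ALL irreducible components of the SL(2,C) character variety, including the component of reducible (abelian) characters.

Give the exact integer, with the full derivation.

In the torus knot group T(5,8), u^5 = v^8 is central, so an irreducible representation sends it to +I or -I (Schur).
This locks tr(u) to 2*cos(pi*alpha/5), alpha in 1..4, and tr(v) to 2*cos(pi*beta/8), beta in 1..7, on each component of irreducible characters.
The two central values (-1)^alpha I and (-1)^beta I must be the same matrix, so alpha and beta share a parity.
Enumerate parity-matched pairs: 2*4 odd-odd plus 2*3 even-even gives 14.
Total: 14 irreducible-character components + 1 reducible (abelian) component = 15.

15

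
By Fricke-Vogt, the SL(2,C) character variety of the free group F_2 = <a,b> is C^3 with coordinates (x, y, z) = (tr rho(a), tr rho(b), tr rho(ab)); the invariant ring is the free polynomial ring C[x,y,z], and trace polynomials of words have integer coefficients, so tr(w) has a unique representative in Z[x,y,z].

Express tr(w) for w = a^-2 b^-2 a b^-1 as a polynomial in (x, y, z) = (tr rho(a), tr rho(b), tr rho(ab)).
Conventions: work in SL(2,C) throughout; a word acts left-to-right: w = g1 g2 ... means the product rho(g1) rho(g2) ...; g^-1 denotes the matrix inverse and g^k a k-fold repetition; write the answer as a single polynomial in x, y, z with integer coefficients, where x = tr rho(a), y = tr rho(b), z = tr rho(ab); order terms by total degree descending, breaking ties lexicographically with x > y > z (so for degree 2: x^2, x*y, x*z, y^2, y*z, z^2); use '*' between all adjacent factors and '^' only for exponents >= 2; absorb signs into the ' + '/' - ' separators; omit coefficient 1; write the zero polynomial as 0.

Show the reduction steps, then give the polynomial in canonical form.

x^2*y^2*z - x^3*y - x*y^3 - x*y*z^2 + y^2*z + 3*x*y - z

trace(b^-1) = trace(b) = y
trace(b^-2) = trace(b^-1) * trace(b) - trace(1)   [inverse elimination on b] = y^2 - 2
apply: trace(a b^-1) = trace(a) * trace(b) - trace(a b)   [inverse elimination on b] = x*y - z
use: trace(b^-2 a) = trace(a b^-1) * trace(b) - trace(a)   [inverse elimination on b] = x*y^2 - y*z - x
apply: trace(a^-1 b^-2) = trace(b^-2) * trace(a) - trace(b^-2 a)   [inverse elimination on a] = y*z - x
trace(a b a) = trace(a) * trace(b a) - trace(b)   [square of a] = x*z - y
trace(a b a b) = trace(a b) * trace(a b) - trace(1)   [split at a repeated a] = z^2 - 2
trace(a b a b^-1) = trace(a b a) * trace(b) - trace(a b a b)   [inverse elimination on b] = x*y*z - y^2 - z^2 + 2
trace(b^-2 a b a) = trace(a b a b^-1) * trace(b) - trace(a b a)   [inverse elimination on b] = x*y^2*z - y^3 - y*z^2 - x*z + 3*y
apply: trace(a^-1 b^-2 a b) = trace(b^-2 a b) * trace(a) - trace(b^-2 a b a)   [inverse elimination on a] = -x*y^2*z + x^2*y + y^3 + y*z^2 - 3*y
apply: trace(a^-2 b^-2 a b) = trace(a^-1 b^-2 a b) * trace(a) - trace(a^-1 b^-2 a b a)   [inverse elimination on a] = -x^2*y^2*z + x^3*y + x*y^3 + x*y*z^2 - 4*x*y + z
trace(a^-2 b^-2 a b^-1) = trace(a^-2 b^-2 a) * trace(b) - trace(a^-2 b^-2 a b)   [inverse elimination on b] = x^2*y^2*z - x^3*y - x*y^3 - x*y*z^2 + y^2*z + 3*x*y - z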